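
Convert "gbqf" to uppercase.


Input string: 'gbqf'
Operation: convert each letter to uppercase
Mapping: 'g'->'G', 'b'->'B', 'q'->'Q', 'f'->'F'
Result: GBQF


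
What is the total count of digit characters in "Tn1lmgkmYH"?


Input string: 'Tn1lmgkmYH'
Operation: count digit characters (0-9)
Scan: 'T', 'n', '1'(digit), 'l', 'm', 'g', 'k', 'm', 'Y', 'H'
Digits found: 1
Result: 1


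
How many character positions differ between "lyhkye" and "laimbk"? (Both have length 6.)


String 1: 'lyhkye'
String 2: 'laimbk'
Compare each position: pos 0: 'l'=='l', pos 1: 'y'!='a', pos 2: 'h'!='i', pos 3: 'k'!='m', pos 4: 'y'!='b', pos 5: 'e'!='k'
Differing positions: 5
Hamming distance: 5


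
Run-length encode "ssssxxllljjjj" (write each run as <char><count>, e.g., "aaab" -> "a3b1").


Input: 'ssssxxllljjjj'
Operation: identify consecutive runs
Runs: 'ssss' -> s4, 'xx' -> x2, 'lll' -> l3, 'jjjj' -> j4
Encoded: s4x2l3j4


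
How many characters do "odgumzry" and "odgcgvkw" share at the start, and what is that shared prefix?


String 1: 'odgumzry'
String 2: 'odgcgvkw'
Compare position by position:
pos 0: 'o' vs 'o' match
pos 1: 'd' vs 'd' match
pos 2: 'g' vs 'g' match
pos 3: 'u' vs 'c' differ -> stop
Longest common prefix: "odg" (length 3)


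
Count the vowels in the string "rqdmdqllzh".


Input string: 'rqdmdqllzh'
Operation: count vowels (a, e, i, o, u)
Scan: s[0]='r', s[1]='q', s[2]='d', s[3]='m', s[4]='d', s[5]='q', s[6]='l', s[7]='l', s[8]='z', s[9]='h'
Vowels found: 0
Result: 0


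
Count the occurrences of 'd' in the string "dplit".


Input string: 'dplit'
Target character: 'd'
Scan each position: s[0]='d'
Matches found at indices: 0
Total: 1


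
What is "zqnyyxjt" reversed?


Input string: 'zqnyyxjt'
Operation: reverse character order
Original order: 'z' -> 'q' -> 'n' -> 'y' -> 'y' -> 'x' -> 'j' -> 't'
Reversed order: 't' -> 'j' -> 'x' -> 'y' -> 'y' -> 'n' -> 'q' -> 'z'
Result: tjxyynqz


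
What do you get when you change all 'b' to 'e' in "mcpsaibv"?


Input string: 'mcpsaibv'
Operation: replace 'b' with 'e'
Positions of 'b': 6
After replacement: mcpsaiev


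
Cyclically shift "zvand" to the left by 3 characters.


Input: 'zvand', shift = 3
Operation: split at index 3 and swap parts
Front part s[0:3] = 'zva'
Back part s[3:] = 'nd'
Rotated = back + front = 'nd' + 'zva'
Result: ndzva


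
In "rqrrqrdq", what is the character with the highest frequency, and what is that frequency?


Input: 'rqrrqrdq'
Operation: tally each character
Counts: 'd':1, 'q':3, 'r':4
Maximum: 'r' appears 4 times


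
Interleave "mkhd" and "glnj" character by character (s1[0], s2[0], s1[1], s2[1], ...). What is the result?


String 1: 'mkhd'
String 2: 'glnj'
Operation: alternate characters
Pairs: 'm'+'g', 'k'+'l', 'h'+'n', 'd'+'j'
Result: mgklhndj


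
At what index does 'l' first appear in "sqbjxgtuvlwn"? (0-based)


Input string: 'sqbjxgtuvlwn'
Target: 'l'
Scanning left to right: s[0]='s', s[1]='q', s[2]='b', s[3]='j', s[4]='x', s[5]='g', s[6]='t', s[7]='u', s[8]='v', s[9]='l'
First match at index: 9


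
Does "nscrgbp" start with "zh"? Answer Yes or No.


Input string: 'nscrgbp'
Prefix to check: 'zh'
First 2 characters of input: 'ns'
Match: False
Result: No


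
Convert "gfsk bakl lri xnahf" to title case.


Input string: 'gfsk bakl lri xnahf'
Operation: capitalize first letter of each word
Word transformations: 'gfsk'->'Gfsk', 'bakl'->'Bakl', 'lri'->'Lri', 'xnahf'->'Xnahf'
Result: Gfsk Bakl Lri Xnahf


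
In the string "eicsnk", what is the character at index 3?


Input string: 'eicsnk'
Operation: get character at index 3
Index mapping: s[0]='e', s[1]='i', s[2]='c', s[3]='s'
Result: 's'


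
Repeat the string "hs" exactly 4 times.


Input string: 'hs'
Operation: repeat 4 times
Concatenation: 'hs' + 'hs' + 'hs' + 'hs'
Result: hshshshs


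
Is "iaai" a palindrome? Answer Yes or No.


Input string: 'iaai'
Reversed: 'iaai'
Compare pairs: s[0]='i' vs s[3]='i' (match), s[1]='a' vs s[2]='a' (match)
Palindrome: Yes


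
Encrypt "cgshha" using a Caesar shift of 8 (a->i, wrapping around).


Input: 'cgshha', shift = 8
Operation: for each letter, (position + 8) mod 26
Mapping: 'c'(2+8=10)->'k', 'g'(6+8=14)->'o', 's'(18+8=26, 26 mod 26=0)->'a', 'h'(7+8=15)->'p', 'h'(7+8=15)->'p', 'a'(0+8=8)->'i'
Result: koappi


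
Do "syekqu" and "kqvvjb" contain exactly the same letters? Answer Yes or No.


String 1: 'syekqu' -> sorted: 'ekqsuy'
String 2: 'kqvvjb' -> sorted: 'bjkqvv'
Compare sorted forms: 'ekqsuy' != 'bjkqvv'
Anagram: No


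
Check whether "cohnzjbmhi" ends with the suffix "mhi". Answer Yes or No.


Input string: 'cohnzjbmhi'
Suffix to check: 'mhi'
Last 3 characters of input: 'mhi'
Match: True
Result: Yes


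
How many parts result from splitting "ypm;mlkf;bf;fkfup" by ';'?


Input string: 'ypm;mlkf;bf;fkfup'
Delimiter: ';'
Split result: 'ypm', 'mlkf', 'bf', 'fkfup'
Number of parts: 4


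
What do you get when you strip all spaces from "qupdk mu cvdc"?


Input string: 'qupdk mu cvdc'
Operation: remove all spaces
Words: 'qupdk', 'mu', 'cvdc'
Join without spaces: qupdkmucvdc


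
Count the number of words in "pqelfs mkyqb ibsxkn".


Input string: 'pqelfs mkyqb ibsxkn'
Operation: split by spaces
Words found: 'pqelfs', 'mkyqb', 'ibsxkn'
Word count: 3


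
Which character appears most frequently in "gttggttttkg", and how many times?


Input: 'gttggttttkg'
Operation: tally each character
Counts: 'g':4, 'k':1, 't':6
Maximum: 't' appears 6 times


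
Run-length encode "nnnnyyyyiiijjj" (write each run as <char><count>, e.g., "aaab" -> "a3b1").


Input: 'nnnnyyyyiiijjj'
Operation: identify consecutive runs
Runs: 'nnnn' -> n4, 'yyyy' -> y4, 'iii' -> i3, 'jjj' -> j3
Encoded: n4y4i3j3


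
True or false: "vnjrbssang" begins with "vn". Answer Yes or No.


Input string: 'vnjrbssang'
Prefix to check: 'vn'
First 2 characters of input: 'vn'
Match: True
Result: Yes


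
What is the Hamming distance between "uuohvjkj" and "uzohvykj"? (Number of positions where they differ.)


String 1: 'uuohvjkj'
String 2: 'uzohvykj'
Compare each position: pos 0: 'u'=='u', pos 1: 'u'!='z', pos 2: 'o'=='o', pos 3: 'h'=='h', pos 4: 'v'=='v', pos 5: 'j'!='y', pos 6: 'k'=='k', pos 7: 'j'=='j'
Differing positions: 2
Hamming distance: 2


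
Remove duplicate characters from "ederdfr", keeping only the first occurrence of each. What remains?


Input: 'ederdfr'
Operation: keep first occurrence of each character
Scan: s[0]='e' new -> keep; s[1]='d' new -> keep; s[2]='e' seen -> skip; s[3]='r' new -> keep; s[4]='d' seen -> skip; s[5]='f' new -> keep; s[6]='r' seen -> skip
Result: edrf


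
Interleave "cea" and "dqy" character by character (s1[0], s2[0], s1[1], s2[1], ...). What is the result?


String 1: 'cea'
String 2: 'dqy'
Operation: alternate characters
Pairs: 'c'+'d', 'e'+'q', 'a'+'y'
Result: cdeqay


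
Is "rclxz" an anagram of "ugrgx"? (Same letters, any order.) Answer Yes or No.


String 1: 'ugrgx' -> sorted: 'ggrux'
String 2: 'rclxz' -> sorted: 'clrxz'
Compare sorted forms: 'ggrux' != 'clrxz'
Anagram: No


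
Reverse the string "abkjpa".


Input string: 'abkjpa'
Operation: reverse character order
Original order: 'a' -> 'b' -> 'k' -> 'j' -> 'p' -> 'a'
Reversed order: 'a' -> 'p' -> 'j' -> 'k' -> 'b' -> 'a'
Result: apjkba


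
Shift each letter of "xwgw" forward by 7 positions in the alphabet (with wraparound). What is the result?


Input: 'xwgw', shift = 7
Operation: for each letter, (position + 7) mod 26
Mapping: 'x'(23+7=30, 30 mod 26=4)->'e', 'w'(22+7=29, 29 mod 26=3)->'d', 'g'(6+7=13)->'n', 'w'(22+7=29, 29 mod 26=3)->'d'
Result: ednd


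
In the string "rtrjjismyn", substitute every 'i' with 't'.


Input string: 'rtrjjismyn'
Operation: replace 'i' with 't'
Positions of 'i': 5
After replacement: rtrjjtsmyn


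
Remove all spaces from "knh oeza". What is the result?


Input string: 'knh oeza'
Operation: remove all spaces
Words: 'knh', 'oeza'
Join without spaces: knhoeza


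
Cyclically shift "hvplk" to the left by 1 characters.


Input: 'hvplk', shift = 1
Operation: split at index 1 and swap parts
Front part s[0:1] = 'h'
Back part s[1:] = 'vplk'
Rotated = back + front = 'vplk' + 'h'
Result: vplkh


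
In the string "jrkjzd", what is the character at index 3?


Input string: 'jrkjzd'
Operation: get character at index 3
Index mapping: s[0]='j', s[1]='r', s[2]='k', s[3]='j'
Result: 'j'


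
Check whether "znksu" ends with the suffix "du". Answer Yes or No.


Input string: 'znksu'
Suffix to check: 'du'
Last 2 characters of input: 'su'
Match: False
Result: No


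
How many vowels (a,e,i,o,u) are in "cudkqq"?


Input string: 'cudkqq'
Operation: count vowels (a, e, i, o, u)
Scan: s[0]='c', s[1]='u' (vowel), s[2]='d', s[3]='k', s[4]='q', s[5]='q'
Vowels found: 1
Result: 1


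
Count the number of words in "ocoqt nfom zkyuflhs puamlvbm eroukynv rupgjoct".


Input string: 'ocoqt nfom zkyuflhs puamlvbm eroukynv rupgjoct'
Operation: split by spaces
Words found: 'ocoqt', 'nfom', 'zkyuflhs', 'puamlvbm', 'eroukynv', 'rupgjoct'
Word count: 6


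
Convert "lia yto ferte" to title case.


Input string: 'lia yto ferte'
Operation: capitalize first letter of each word
Word transformations: 'lia'->'Lia', 'yto'->'Yto', 'ferte'->'Ferte'
Result: Lia Yto Ferte


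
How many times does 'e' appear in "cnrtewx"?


Input string: 'cnrtewx'
Target character: 'e'
Scan each position: s[4]='e'
Matches found at indices: 4
Total: 1


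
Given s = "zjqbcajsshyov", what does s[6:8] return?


Input string: 'zjqbcajsshyov'
Operation: slice [6:8]
Extract characters: s[6]='j', s[7]='s'
Result: js


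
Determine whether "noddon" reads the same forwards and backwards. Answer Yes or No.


Input string: 'noddon'
Reversed: 'noddon'
Compare pairs: s[0]='n' vs s[5]='n' (match), s[1]='o' vs s[4]='o' (match), s[2]='d' vs s[3]='d' (match)
Palindrome: Yes


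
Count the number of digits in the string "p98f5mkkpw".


Input string: 'p98f5mkkpw'
Operation: count digit characters (0-9)
Scan: 'p', '9'(digit), '8'(digit), 'f', '5'(digit), 'm', 'k', 'k', 'p', 'w'
Digits found: 3
Result: 3


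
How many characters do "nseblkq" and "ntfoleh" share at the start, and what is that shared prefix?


String 1: 'nseblkq'
String 2: 'ntfoleh'
Compare position by position:
pos 0: 'n' vs 'n' match
pos 1: 's' vs 't' differ -> stop
Longest common prefix: "n" (length 1)


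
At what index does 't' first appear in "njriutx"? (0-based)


Input string: 'njriutx'
Target: 't'
Scanning left to right: s[0]='n', s[1]='j', s[2]='r', s[3]='i', s[4]='u', s[5]='t'
First match at index: 5


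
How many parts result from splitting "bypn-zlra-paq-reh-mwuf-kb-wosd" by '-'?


Input string: 'bypn-zlra-paq-reh-mwuf-kb-wosd'
Delimiter: '-'
Split result: 'bypn', 'zlra', 'paq', 'reh', 'mwuf', 'kb', 'wosd'
Number of parts: 7


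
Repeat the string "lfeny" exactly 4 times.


Input string: 'lfeny'
Operation: repeat 4 times
Concatenation: 'lfeny' + 'lfeny' + 'lfeny' + 'lfeny'
Result: lfenylfenylfenylfeny


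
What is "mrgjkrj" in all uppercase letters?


Input string: 'mrgjkrj'
Operation: convert each letter to uppercase
Mapping: 'm'->'M', 'r'->'R', 'g'->'G', 'j'->'J', 'k'->'K', 'r'->'R', 'j'->'J'
Result: MRGJKRJ


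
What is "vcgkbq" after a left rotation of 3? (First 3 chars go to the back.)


Input: 'vcgkbq', shift = 3
Operation: split at index 3 and swap parts
Front part s[0:3] = 'vcg'
Back part s[3:] = 'kbq'
Rotated = back + front = 'kbq' + 'vcg'
Result: kbqvcg


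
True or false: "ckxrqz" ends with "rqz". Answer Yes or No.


Input string: 'ckxrqz'
Suffix to check: 'rqz'
Last 3 characters of input: 'rqz'
Match: True
Result: Yes


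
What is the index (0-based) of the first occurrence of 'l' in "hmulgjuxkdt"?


Input string: 'hmulgjuxkdt'
Target: 'l'
Scanning left to right: s[0]='h', s[1]='m', s[2]='u', s[3]='l'
First match at index: 3


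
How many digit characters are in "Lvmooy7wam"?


Input string: 'Lvmooy7wam'
Operation: count digit characters (0-9)
Scan: 'L', 'v', 'm', 'o', 'o', 'y', '7'(digit), 'w', 'a', 'm'
Digits found: 1
Result: 1


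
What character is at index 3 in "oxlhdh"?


Input string: 'oxlhdh'
Operation: get character at index 3
Index mapping: s[0]='o', s[1]='x', s[2]='l', s[3]='h'
Result: 'h'


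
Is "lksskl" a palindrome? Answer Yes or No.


Input string: 'lksskl'
Reversed: 'lksskl'
Compare pairs: s[0]='l' vs s[5]='l' (match), s[1]='k' vs s[4]='k' (match), s[2]='s' vs s[3]='s' (match)
Palindrome: Yes


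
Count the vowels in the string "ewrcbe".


Input string: 'ewrcbe'
Operation: count vowels (a, e, i, o, u)
Scan: s[0]='e' (vowel), s[1]='w', s[2]='r', s[3]='c', s[4]='b', s[5]='e' (vowel)
Vowels found: 2
Result: 2


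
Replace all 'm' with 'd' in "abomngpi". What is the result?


Input string: 'abomngpi'
Operation: replace 'm' with 'd'
Positions of 'm': 3
After replacement: abodngpi


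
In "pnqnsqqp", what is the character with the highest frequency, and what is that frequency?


Input: 'pnqnsqqp'
Operation: tally each character
Counts: 'n':2, 'p':2, 'q':3, 's':1
Maximum: 'q' appears 3 times


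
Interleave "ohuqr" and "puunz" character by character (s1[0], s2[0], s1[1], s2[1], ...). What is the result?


String 1: 'ohuqr'
String 2: 'puunz'
Operation: alternate characters
Pairs: 'o'+'p', 'h'+'u', 'u'+'u', 'q'+'n', 'r'+'z'
Result: ophuuuqnrz


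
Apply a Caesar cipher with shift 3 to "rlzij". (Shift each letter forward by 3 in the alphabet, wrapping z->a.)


Input: 'rlzij', shift = 3
Operation: for each letter, (position + 3) mod 26
Mapping: 'r'(17+3=20)->'u', 'l'(11+3=14)->'o', 'z'(25+3=28, 28 mod 26=2)->'c', 'i'(8+3=11)->'l', 'j'(9+3=12)->'m'
Result: uoclm


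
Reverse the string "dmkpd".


Input string: 'dmkpd'
Operation: reverse character order
Original order: 'd' -> 'm' -> 'k' -> 'p' -> 'd'
Reversed order: 'd' -> 'p' -> 'k' -> 'm' -> 'd'
Result: dpkmd


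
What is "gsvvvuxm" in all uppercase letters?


Input string: 'gsvvvuxm'
Operation: convert each letter to uppercase
Mapping: 'g'->'G', 's'->'S', 'v'->'V', 'v'->'V', 'v'->'V', 'u'->'U', 'x'->'X', 'm'->'M'
Result: GSVVVUXM


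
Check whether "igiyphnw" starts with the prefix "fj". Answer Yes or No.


Input string: 'igiyphnw'
Prefix to check: 'fj'
First 2 characters of input: 'ig'
Match: False
Result: No


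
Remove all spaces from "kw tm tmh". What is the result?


Input string: 'kw tm tmh'
Operation: remove all spaces
Words: 'kw', 'tm', 'tmh'
Join without spaces: kwtmtmh


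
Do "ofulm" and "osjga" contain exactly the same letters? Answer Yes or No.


String 1: 'ofulm' -> sorted: 'flmou'
String 2: 'osjga' -> sorted: 'agjos'
Compare sorted forms: 'flmou' != 'agjos'
Anagram: No


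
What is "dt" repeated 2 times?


Input string: 'dt'
Operation: repeat 2 times
Concatenation: 'dt' + 'dt'
Result: dtdt


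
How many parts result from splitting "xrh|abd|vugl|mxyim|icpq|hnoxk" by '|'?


Input string: 'xrh|abd|vugl|mxyim|icpq|hnoxk'
Delimiter: '|'
Split result: 'xrh', 'abd', 'vugl', 'mxyim', 'icpq', 'hnoxk'
Number of parts: 6


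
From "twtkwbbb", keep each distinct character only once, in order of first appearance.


Input: 'twtkwbbb'
Operation: keep first occurrence of each character
Scan: s[0]='t' new -> keep; s[1]='w' new -> keep; s[2]='t' seen -> skip; s[3]='k' new -> keep; s[4]='w' seen -> skip; s[5]='b' new -> keep; s[6]='b' seen -> skip; s[7]='b' seen -> skip
Result: twkb


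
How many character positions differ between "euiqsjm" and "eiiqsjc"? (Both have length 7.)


String 1: 'euiqsjm'
String 2: 'eiiqsjc'
Compare each position: pos 0: 'e'=='e', pos 1: 'u'!='i', pos 2: 'i'=='i', pos 3: 'q'=='q', pos 4: 's'=='s', pos 5: 'j'=='j', pos 6: 'm'!='c'
Differing positions: 2
Hamming distance: 2


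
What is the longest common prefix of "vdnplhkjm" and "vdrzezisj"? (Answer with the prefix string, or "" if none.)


String 1: 'vdnplhkjm'
String 2: 'vdrzezisj'
Compare position by position:
pos 0: 'v' vs 'v' match
pos 1: 'd' vs 'd' match
pos 2: 'n' vs 'r' differ -> stop
Longest common prefix: "vd" (length 2)


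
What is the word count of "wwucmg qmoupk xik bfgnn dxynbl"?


Input string: 'wwucmg qmoupk xik bfgnn dxynbl'
Operation: split by spaces
Words found: 'wwucmg', 'qmoupk', 'xik', 'bfgnn', 'dxynbl'
Word count: 5


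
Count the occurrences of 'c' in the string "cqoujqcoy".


Input string: 'cqoujqcoy'
Target character: 'c'
Scan each position: s[0]='c', s[6]='c'
Matches found at indices: 0, 6
Total: 2


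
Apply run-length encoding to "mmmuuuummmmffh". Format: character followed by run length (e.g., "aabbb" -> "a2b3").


Input: 'mmmuuuummmmffh'
Operation: identify consecutive runs
Runs: 'mmm' -> m3, 'uuuu' -> u4, 'mmmm' -> m4, 'ff' -> f2, 'h' -> h1
Encoded: m3u4m4f2h1


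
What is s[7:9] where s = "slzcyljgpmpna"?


Input string: 'slzcyljgpmpna'
Operation: slice [7:9]
Extract characters: s[7]='g', s[8]='p'
Result: gp


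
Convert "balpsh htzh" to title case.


Input string: 'balpsh htzh'
Operation: capitalize first letter of each word
Word transformations: 'balpsh'->'Balpsh', 'htzh'->'Htzh'
Result: Balpsh Htzh


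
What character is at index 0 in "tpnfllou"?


Input string: 'tpnfllou'
Operation: get character at index 0
Index mapping: s[0]='t'
Result: 't'


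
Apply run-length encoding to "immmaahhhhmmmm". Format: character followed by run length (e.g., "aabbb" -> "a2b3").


Input: 'immmaahhhhmmmm'
Operation: identify consecutive runs
Runs: 'i' -> i1, 'mmm' -> m3, 'aa' -> a2, 'hhhh' -> h4, 'mmmm' -> m4
Encoded: i1m3a2h4m4


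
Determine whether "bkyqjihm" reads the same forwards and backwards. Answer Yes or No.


Input string: 'bkyqjihm'
Reversed: 'mhijqykb'
Compare pairs: s[0]='b' vs s[7]='m' (mismatch), s[1]='k' vs s[6]='h' (mismatch), s[2]='y' vs s[5]='i' (mismatch), s[3]='q' vs s[4]='j' (mismatch)
Palindrome: No


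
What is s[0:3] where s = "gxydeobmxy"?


Input string: 'gxydeobmxy'
Operation: slice [0:3]
Extract characters: s[0]='g', s[1]='x', s[2]='y'
Result: gxy


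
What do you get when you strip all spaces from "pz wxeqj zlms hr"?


Input string: 'pz wxeqj zlms hr'
Operation: remove all spaces
Words: 'pz', 'wxeqj', 'zlms', 'hr'
Join without spaces: pzwxeqjzlmshr


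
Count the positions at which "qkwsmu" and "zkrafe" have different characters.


String 1: 'qkwsmu'
String 2: 'zkrafe'
Compare each position: pos 0: 'q'!='z', pos 1: 'k'=='k', pos 2: 'w'!='r', pos 3: 's'!='a', pos 4: 'm'!='f', pos 5: 'u'!='e'
Differing positions: 5
Hamming distance: 5


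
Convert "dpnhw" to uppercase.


Input string: 'dpnhw'
Operation: convert each letter to uppercase
Mapping: 'd'->'D', 'p'->'P', 'n'->'N', 'h'->'H', 'w'->'W'
Result: DPNHW


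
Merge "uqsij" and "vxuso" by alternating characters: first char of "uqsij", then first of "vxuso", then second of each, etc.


String 1: 'uqsij'
String 2: 'vxuso'
Operation: alternate characters
Pairs: 'u'+'v', 'q'+'x', 's'+'u', 'i'+'s', 'j'+'o'
Result: uvqxsuisjo


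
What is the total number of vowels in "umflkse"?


Input string: 'umflkse'
Operation: count vowels (a, e, i, o, u)
Scan: s[0]='u' (vowel), s[1]='m', s[2]='f', s[3]='l', s[4]='k', s[5]='s', s[6]='e' (vowel)
Vowels found: 2
Result: 2


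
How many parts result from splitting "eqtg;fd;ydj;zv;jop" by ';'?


Input string: 'eqtg;fd;ydj;zv;jop'
Delimiter: ';'
Split result: 'eqtg', 'fd', 'ydj', 'zv', 'jop'
Number of parts: 5


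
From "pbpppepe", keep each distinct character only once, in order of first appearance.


Input: 'pbpppepe'
Operation: keep first occurrence of each character
Scan: s[0]='p' new -> keep; s[1]='b' new -> keep; s[2]='p' seen -> skip; s[3]='p' seen -> skip; s[4]='p' seen -> skip; s[5]='e' new -> keep; s[6]='p' seen -> skip; s[7]='e' seen -> skip
Result: pbe


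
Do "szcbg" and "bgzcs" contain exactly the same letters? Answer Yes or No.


String 1: 'szcbg' -> sorted: 'bcgsz'
String 2: 'bgzcs' -> sorted: 'bcgsz'
Compare sorted forms: 'bcgsz' == 'bcgsz'
Anagram: Yes


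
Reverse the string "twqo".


Input string: 'twqo'
Operation: reverse character order
Original order: 't' -> 'w' -> 'q' -> 'o'
Reversed order: 'o' -> 'q' -> 'w' -> 't'
Result: oqwt


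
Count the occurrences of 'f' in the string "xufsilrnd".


Input string: 'xufsilrnd'
Target character: 'f'
Scan each position: s[2]='f'
Matches found at indices: 2
Total: 1


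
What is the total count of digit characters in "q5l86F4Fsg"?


Input string: 'q5l86F4Fsg'
Operation: count digit characters (0-9)
Scan: 'q', '5'(digit), 'l', '8'(digit), '6'(digit), 'F', '4'(digit), 'F', 's', 'g'
Digits found: 4
Result: 4


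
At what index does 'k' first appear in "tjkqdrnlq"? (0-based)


Input string: 'tjkqdrnlq'
Target: 'k'
Scanning left to right: s[0]='t', s[1]='j', s[2]='k'
First match at index: 2


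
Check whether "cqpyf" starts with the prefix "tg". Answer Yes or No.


Input string: 'cqpyf'
Prefix to check: 'tg'
First 2 characters of input: 'cq'
Match: False
Result: No


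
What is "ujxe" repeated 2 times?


Input string: 'ujxe'
Operation: repeat 2 times
Concatenation: 'ujxe' + 'ujxe'
Result: ujxeujxe


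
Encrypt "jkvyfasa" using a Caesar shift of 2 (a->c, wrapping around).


Input: 'jkvyfasa', shift = 2
Operation: for each letter, (position + 2) mod 26
Mapping: 'j'(9+2=11)->'l', 'k'(10+2=12)->'m', 'v'(21+2=23)->'x', 'y'(24+2=26, 26 mod 26=0)->'a', 'f'(5+2=7)->'h', 'a'(0+2=2)->'c', 's'(18+2=20)->'u', 'a'(0+2=2)->'c'
Result: lmxahcuc


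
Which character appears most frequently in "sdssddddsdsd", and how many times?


Input: 'sdssddddsdsd'
Operation: tally each character
Counts: 'd':7, 's':5
Maximum: 'd' appears 7 times


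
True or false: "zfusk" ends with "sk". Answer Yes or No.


Input string: 'zfusk'
Suffix to check: 'sk'
Last 2 characters of input: 'sk'
Match: True
Result: Yes


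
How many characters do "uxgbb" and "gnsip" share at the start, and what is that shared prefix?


String 1: 'uxgbb'
String 2: 'gnsip'
Compare position by position:
pos 0: 'u' vs 'g' differ -> stop
Longest common prefix: "" (length 0)


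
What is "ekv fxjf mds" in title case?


Input string: 'ekv fxjf mds'
Operation: capitalize first letter of each word
Word transformations: 'ekv'->'Ekv', 'fxjf'->'Fxjf', 'mds'->'Mds'
Result: Ekv Fxjf Mds


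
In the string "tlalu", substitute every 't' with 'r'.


Input string: 'tlalu'
Operation: replace 't' with 'r'
Positions of 't': 0
After replacement: rlalu


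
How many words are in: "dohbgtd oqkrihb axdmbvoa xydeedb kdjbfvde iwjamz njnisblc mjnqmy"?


Input string: 'dohbgtd oqkrihb axdmbvoa xydeedb kdjbfvde iwjamz njnisblc mjnqmy'
Operation: split by spaces
Words found: 'dohbgtd', 'oqkrihb', 'axdmbvoa', 'xydeedb', 'kdjbfvde', 'iwjamz', 'njnisblc', 'mjnqmy'
Word count: 8


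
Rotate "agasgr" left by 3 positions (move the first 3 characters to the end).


Input: 'agasgr', shift = 3
Operation: split at index 3 and swap parts
Front part s[0:3] = 'aga'
Back part s[3:] = 'sgr'
Rotated = back + front = 'sgr' + 'aga'
Result: sgraga


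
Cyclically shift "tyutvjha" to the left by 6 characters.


Input: 'tyutvjha', shift = 6
Operation: split at index 6 and swap parts
Front part s[0:6] = 'tyutvj'
Back part s[6:] = 'ha'
Rotated = back + front = 'ha' + 'tyutvj'
Result: hatyutvj


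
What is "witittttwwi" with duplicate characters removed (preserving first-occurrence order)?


Input: 'witittttwwi'
Operation: keep first occurrence of each character
Scan: s[0]='w' new -> keep; s[1]='i' new -> keep; s[2]='t' new -> keep; s[3]='i' seen -> skip; s[4]='t' seen -> skip; s[5]='t' seen -> skip; s[6]='t' seen -> skip; s[7]='t' seen -> skip; s[8]='w' seen -> skip; s[9]='w' seen -> skip; s[10]='i' seen -> skip
Result: wit


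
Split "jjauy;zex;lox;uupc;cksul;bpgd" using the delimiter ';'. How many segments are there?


Input string: 'jjauy;zex;lox;uupc;cksul;bpgd'
Delimiter: ';'
Split result: 'jjauy', 'zex', 'lox', 'uupc', 'cksul', 'bpgd'
Number of parts: 6


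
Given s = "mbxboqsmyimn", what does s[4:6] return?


Input string: 'mbxboqsmyimn'
Operation: slice [4:6]
Extract characters: s[4]='o', s[5]='q'
Result: oq


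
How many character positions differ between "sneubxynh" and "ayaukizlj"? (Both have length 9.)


String 1: 'sneubxynh'
String 2: 'ayaukizlj'
Compare each position: pos 0: 's'!='a', pos 1: 'n'!='y', pos 2: 'e'!='a', pos 3: 'u'=='u', pos 4: 'b'!='k', pos 5: 'x'!='i', pos 6: 'y'!='z', pos 7: 'n'!='l', pos 8: 'h'!='j'
Differing positions: 8
Hamming distance: 8


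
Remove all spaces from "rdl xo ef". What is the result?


Input string: 'rdl xo ef'
Operation: remove all spaces
Words: 'rdl', 'xo', 'ef'
Join without spaces: rdlxoef


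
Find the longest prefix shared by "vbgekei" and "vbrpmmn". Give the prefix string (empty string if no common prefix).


String 1: 'vbgekei'
String 2: 'vbrpmmn'
Compare position by position:
pos 0: 'v' vs 'v' match
pos 1: 'b' vs 'b' match
pos 2: 'g' vs 'r' differ -> stop
Longest common prefix: "vb" (length 2)


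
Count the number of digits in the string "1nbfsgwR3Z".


Input string: '1nbfsgwR3Z'
Operation: count digit characters (0-9)
Scan: '1'(digit), 'n', 'b', 'f', 's', 'g', 'w', 'R', '3'(digit), 'Z'
Digits found: 2
Result: 2


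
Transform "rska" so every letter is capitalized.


Input string: 'rska'
Operation: convert each letter to uppercase
Mapping: 'r'->'R', 's'->'S', 'k'->'K', 'a'->'A'
Result: RSKA


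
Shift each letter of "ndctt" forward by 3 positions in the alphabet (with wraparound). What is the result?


Input: 'ndctt', shift = 3
Operation: for each letter, (position + 3) mod 26
Mapping: 'n'(13+3=16)->'q', 'd'(3+3=6)->'g', 'c'(2+3=5)->'f', 't'(19+3=22)->'w', 't'(19+3=22)->'w'
Result: qgfww


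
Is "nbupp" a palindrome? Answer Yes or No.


Input string: 'nbupp'
Reversed: 'ppubn'
Compare pairs: s[0]='n' vs s[4]='p' (mismatch), s[1]='b' vs s[3]='p' (mismatch)
Palindrome: No


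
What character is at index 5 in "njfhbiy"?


Input string: 'njfhbiy'
Operation: get character at index 5
Index mapping: s[0]='n', s[1]='j', s[2]='f', s[3]='h', s[4]='b', s[5]='i'
Result: 'i'


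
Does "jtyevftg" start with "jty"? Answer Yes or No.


Input string: 'jtyevftg'
Prefix to check: 'jty'
First 3 characters of input: 'jty'
Match: True
Result: Yes


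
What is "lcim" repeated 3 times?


Input string: 'lcim'
Operation: repeat 3 times
Concatenation: 'lcim' + 'lcim' + 'lcim'
Result: lcimlcimlcim


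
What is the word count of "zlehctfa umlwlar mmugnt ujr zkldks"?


Input string: 'zlehctfa umlwlar mmugnt ujr zkldks'
Operation: split by spaces
Words found: 'zlehctfa', 'umlwlar', 'mmugnt', 'ujr', 'zkldks'
Word count: 5


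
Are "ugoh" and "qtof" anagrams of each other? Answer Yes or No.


String 1: 'ugoh' -> sorted: 'ghou'
String 2: 'qtof' -> sorted: 'foqt'
Compare sorted forms: 'ghou' != 'foqt'
Anagram: No


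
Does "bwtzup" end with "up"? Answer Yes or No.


Input string: 'bwtzup'
Suffix to check: 'up'
Last 2 characters of input: 'up'
Match: True
Result: Yes


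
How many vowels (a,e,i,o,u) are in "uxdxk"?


Input string: 'uxdxk'
Operation: count vowels (a, e, i, o, u)
Scan: s[0]='u' (vowel), s[1]='x', s[2]='d', s[3]='x', s[4]='k'
Vowels found: 1
Result: 1


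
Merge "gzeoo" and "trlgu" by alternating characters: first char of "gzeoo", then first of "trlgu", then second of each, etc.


String 1: 'gzeoo'
String 2: 'trlgu'
Operation: alternate characters
Pairs: 'g'+'t', 'z'+'r', 'e'+'l', 'o'+'g', 'o'+'u'
Result: gtzrelogou


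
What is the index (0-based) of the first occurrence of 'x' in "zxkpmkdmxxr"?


Input string: 'zxkpmkdmxxr'
Target: 'x'
Scanning left to right: s[0]='z', s[1]='x'
First match at index: 1


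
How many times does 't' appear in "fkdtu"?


Input string: 'fkdtu'
Target character: 't'
Scan each position: s[3]='t'
Matches found at indices: 3
Total: 1


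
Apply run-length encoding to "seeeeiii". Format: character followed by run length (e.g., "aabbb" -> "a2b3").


Input: 'seeeeiii'
Operation: identify consecutive runs
Runs: 's' -> s1, 'eeee' -> e4, 'iii' -> i3
Encoded: s1e4i3


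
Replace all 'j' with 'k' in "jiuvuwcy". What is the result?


Input string: 'jiuvuwcy'
Operation: replace 'j' with 'k'
Positions of 'j': 0
After replacement: kiuvuwcy


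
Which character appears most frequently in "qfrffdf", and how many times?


Input: 'qfrffdf'
Operation: tally each character
Counts: 'd':1, 'f':4, 'q':1, 'r':1
Maximum: 'f' appears 4 times


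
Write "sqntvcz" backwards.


Input string: 'sqntvcz'
Operation: reverse character order
Original order: 's' -> 'q' -> 'n' -> 't' -> 'v' -> 'c' -> 'z'
Reversed order: 'z' -> 'c' -> 'v' -> 't' -> 'n' -> 'q' -> 's'
Result: zcvtnqs


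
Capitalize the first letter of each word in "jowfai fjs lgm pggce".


Input string: 'jowfai fjs lgm pggce'
Operation: capitalize first letter of each word
Word transformations: 'jowfai'->'Jowfai', 'fjs'->'Fjs', 'lgm'->'Lgm', 'pggce'->'Pggce'
Result: Jowfai Fjs Lgm Pggce


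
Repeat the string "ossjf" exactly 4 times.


Input string: 'ossjf'
Operation: repeat 4 times
Concatenation: 'ossjf' + 'ossjf' + 'ossjf' + 'ossjf'
Result: ossjfossjfossjfossjf


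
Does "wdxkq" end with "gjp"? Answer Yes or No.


Input string: 'wdxkq'
Suffix to check: 'gjp'
Last 3 characters of input: 'xkq'
Match: False
Result: No


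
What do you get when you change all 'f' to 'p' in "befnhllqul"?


Input string: 'befnhllqul'
Operation: replace 'f' with 'p'
Positions of 'f': 2
After replacement: bepnhllqul


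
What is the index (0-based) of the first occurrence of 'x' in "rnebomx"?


Input string: 'rnebomx'
Target: 'x'
Scanning left to right: s[0]='r', s[1]='n', s[2]='e', s[3]='b', s[4]='o', s[5]='m', s[6]='x'
First match at index: 6


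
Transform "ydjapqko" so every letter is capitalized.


Input string: 'ydjapqko'
Operation: convert each letter to uppercase
Mapping: 'y'->'Y', 'd'->'D', 'j'->'J', 'a'->'A', 'p'->'P', 'q'->'Q', 'k'->'K', 'o'->'O'
Result: YDJAPQKO


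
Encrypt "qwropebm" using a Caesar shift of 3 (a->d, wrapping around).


Input: 'qwropebm', shift = 3
Operation: for each letter, (position + 3) mod 26
Mapping: 'q'(16+3=19)->'t', 'w'(22+3=25)->'z', 'r'(17+3=20)->'u', 'o'(14+3=17)->'r', 'p'(15+3=18)->'s', 'e'(4+3=7)->'h', 'b'(1+3=4)->'e', 'm'(12+3=15)->'p'
Result: tzurshep


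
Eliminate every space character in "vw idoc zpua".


Input string: 'vw idoc zpua'
Operation: remove all spaces
Words: 'vw', 'idoc', 'zpua'
Join without spaces: vwidoczpua


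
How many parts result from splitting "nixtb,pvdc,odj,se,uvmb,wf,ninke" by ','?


Input string: 'nixtb,pvdc,odj,se,uvmb,wf,ninke'
Delimiter: ','
Split result: 'nixtb', 'pvdc', 'odj', 'se', 'uvmb', 'wf', 'ninke'
Number of parts: 7


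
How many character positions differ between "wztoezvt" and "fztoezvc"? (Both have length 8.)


String 1: 'wztoezvt'
String 2: 'fztoezvc'
Compare each position: pos 0: 'w'!='f', pos 1: 'z'=='z', pos 2: 't'=='t', pos 3: 'o'=='o', pos 4: 'e'=='e', pos 5: 'z'=='z', pos 6: 'v'=='v', pos 7: 't'!='c'
Differing positions: 2
Hamming distance: 2


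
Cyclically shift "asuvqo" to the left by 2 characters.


Input: 'asuvqo', shift = 2
Operation: split at index 2 and swap parts
Front part s[0:2] = 'as'
Back part s[2:] = 'uvqo'
Rotated = back + front = 'uvqo' + 'as'
Result: uvqoas


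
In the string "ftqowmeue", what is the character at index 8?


Input string: 'ftqowmeue'
Operation: get character at index 8
Index mapping: s[0]='f', s[1]='t', s[2]='q', s[3]='o', s[4]='w', s[5]='m', s[6]='e', s[7]='u', s[8]='e'
Result: 'e'


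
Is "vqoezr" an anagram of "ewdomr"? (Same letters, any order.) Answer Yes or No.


String 1: 'ewdomr' -> sorted: 'demorw'
String 2: 'vqoezr' -> sorted: 'eoqrvz'
Compare sorted forms: 'demorw' != 'eoqrvz'
Anagram: No


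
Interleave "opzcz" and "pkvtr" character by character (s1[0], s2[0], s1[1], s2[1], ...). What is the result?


String 1: 'opzcz'
String 2: 'pkvtr'
Operation: alternate characters
Pairs: 'o'+'p', 'p'+'k', 'z'+'v', 'c'+'t', 'z'+'r'
Result: oppkzvctzr


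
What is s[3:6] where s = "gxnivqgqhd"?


Input string: 'gxnivqgqhd'
Operation: slice [3:6]
Extract characters: s[3]='i', s[4]='v', s[5]='q'
Result: ivq


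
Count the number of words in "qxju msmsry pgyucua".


Input string: 'qxju msmsry pgyucua'
Operation: split by spaces
Words found: 'qxju', 'msmsry', 'pgyucua'
Word count: 3


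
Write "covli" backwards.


Input string: 'covli'
Operation: reverse character order
Original order: 'c' -> 'o' -> 'v' -> 'l' -> 'i'
Reversed order: 'i' -> 'l' -> 'v' -> 'o' -> 'c'
Result: ilvoc


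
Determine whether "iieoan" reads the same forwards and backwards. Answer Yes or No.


Input string: 'iieoan'
Reversed: 'naoeii'
Compare pairs: s[0]='i' vs s[5]='n' (mismatch), s[1]='i' vs s[4]='a' (mismatch), s[2]='e' vs s[3]='o' (mismatch)
Palindrome: No


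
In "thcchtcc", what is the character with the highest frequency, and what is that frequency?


Input: 'thcchtcc'
Operation: tally each character
Counts: 'c':4, 'h':2, 't':2
Maximum: 'c' appears 4 times


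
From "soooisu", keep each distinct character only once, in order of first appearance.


Input: 'soooisu'
Operation: keep first occurrence of each character
Scan: s[0]='s' new -> keep; s[1]='o' new -> keep; s[2]='o' seen -> skip; s[3]='o' seen -> skip; s[4]='i' new -> keep; s[5]='s' seen -> skip; s[6]='u' new -> keep
Result: soiu


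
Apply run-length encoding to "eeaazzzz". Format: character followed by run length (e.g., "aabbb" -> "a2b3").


Input: 'eeaazzzz'
Operation: identify consecutive runs
Runs: 'ee' -> e2, 'aa' -> a2, 'zzzz' -> z4
Encoded: e2a2z4


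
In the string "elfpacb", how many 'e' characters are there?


Input string: 'elfpacb'
Target character: 'e'
Scan each position: s[0]='e'
Matches found at indices: 0
Total: 1


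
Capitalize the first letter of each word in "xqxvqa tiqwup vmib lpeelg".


Input string: 'xqxvqa tiqwup vmib lpeelg'
Operation: capitalize first letter of each word
Word transformations: 'xqxvqa'->'Xqxvqa', 'tiqwup'->'Tiqwup', 'vmib'->'Vmib', 'lpeelg'->'Lpeelg'
Result: Xqxvqa Tiqwup Vmib Lpeelg


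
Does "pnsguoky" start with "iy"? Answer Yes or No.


Input string: 'pnsguoky'
Prefix to check: 'iy'
First 2 characters of input: 'pn'
Match: False
Result: No


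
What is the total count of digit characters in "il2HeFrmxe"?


Input string: 'il2HeFrmxe'
Operation: count digit characters (0-9)
Scan: 'i', 'l', '2'(digit), 'H', 'e', 'F', 'r', 'm', 'x', 'e'
Digits found: 1
Result: 1


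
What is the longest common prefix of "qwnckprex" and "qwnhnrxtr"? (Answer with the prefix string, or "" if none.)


String 1: 'qwnckprex'
String 2: 'qwnhnrxtr'
Compare position by position:
pos 0: 'q' vs 'q' match
pos 1: 'w' vs 'w' match
pos 2: 'n' vs 'n' match
pos 3: 'c' vs 'h' differ -> stop
Longest common prefix: "qwn" (length 3)


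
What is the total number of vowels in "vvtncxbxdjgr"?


Input string: 'vvtncxbxdjgr'
Operation: count vowels (a, e, i, o, u)
Scan: s[0]='v', s[1]='v', s[2]='t', s[3]='n', s[4]='c', s[5]='x', s[6]='b', s[7]='x', s[8]='d', s[9]='j', s[10]='g', s[11]='r'
Vowels found: 0
Result: 0


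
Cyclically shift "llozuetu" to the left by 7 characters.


Input: 'llozuetu', shift = 7
Operation: split at index 7 and swap parts
Front part s[0:7] = 'llozuet'
Back part s[7:] = 'u'
Rotated = back + front = 'u' + 'llozuet'
Result: ullozuet


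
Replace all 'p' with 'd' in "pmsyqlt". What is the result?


Input string: 'pmsyqlt'
Operation: replace 'p' with 'd'
Positions of 'p': 0
After replacement: dmsyqlt


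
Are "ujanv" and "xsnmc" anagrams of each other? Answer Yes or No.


String 1: 'ujanv' -> sorted: 'ajnuv'
String 2: 'xsnmc' -> sorted: 'cmnsx'
Compare sorted forms: 'ajnuv' != 'cmnsx'
Anagram: No


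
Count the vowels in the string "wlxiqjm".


Input string: 'wlxiqjm'
Operation: count vowels (a, e, i, o, u)
Scan: s[0]='w', s[1]='l', s[2]='x', s[3]='i' (vowel), s[4]='q', s[5]='j', s[6]='m'
Vowels found: 1
Result: 1


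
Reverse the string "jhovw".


Input string: 'jhovw'
Operation: reverse character order
Original order: 'j' -> 'h' -> 'o' -> 'v' -> 'w'
Reversed order: 'w' -> 'v' -> 'o' -> 'h' -> 'j'
Result: wvohj


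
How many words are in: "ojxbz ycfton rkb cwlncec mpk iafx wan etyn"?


Input string: 'ojxbz ycfton rkb cwlncec mpk iafx wan etyn'
Operation: split by spaces
Words found: 'ojxbz', 'ycfton', 'rkb', 'cwlncec', 'mpk', 'iafx', 'wan', 'etyn'
Word count: 8


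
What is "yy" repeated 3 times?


Input string: 'yy'
Operation: repeat 3 times
Concatenation: 'yy' + 'yy' + 'yy'
Result: yyyyyy


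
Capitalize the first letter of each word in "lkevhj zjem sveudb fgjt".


Input string: 'lkevhj zjem sveudb fgjt'
Operation: capitalize first letter of each word
Word transformations: 'lkevhj'->'Lkevhj', 'zjem'->'Zjem', 'sveudb'->'Sveudb', 'fgjt'->'Fgjt'
Result: Lkevhj Zjem Sveudb Fgjt


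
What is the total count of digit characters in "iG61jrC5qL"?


Input string: 'iG61jrC5qL'
Operation: count digit characters (0-9)
Scan: 'i', 'G', '6'(digit), '1'(digit), 'j', 'r', 'C', '5'(digit), 'q', 'L'
Digits found: 3
Result: 3


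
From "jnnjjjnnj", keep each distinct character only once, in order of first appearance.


Input: 'jnnjjjnnj'
Operation: keep first occurrence of each character
Scan: s[0]='j' new -> keep; s[1]='n' new -> keep; s[2]='n' seen -> skip; s[3]='j' seen -> skip; s[4]='j' seen -> skip; s[5]='j' seen -> skip; s[6]='n' seen -> skip; s[7]='n' seen -> skip; s[8]='j' seen -> skip
Result: jn


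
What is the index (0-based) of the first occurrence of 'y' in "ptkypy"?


Input string: 'ptkypy'
Target: 'y'
Scanning left to right: s[0]='p', s[1]='t', s[2]='k', s[3]='y'
First match at index: 3


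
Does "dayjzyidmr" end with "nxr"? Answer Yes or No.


Input string: 'dayjzyidmr'
Suffix to check: 'nxr'
Last 3 characters of input: 'dmr'
Match: False
Result: No


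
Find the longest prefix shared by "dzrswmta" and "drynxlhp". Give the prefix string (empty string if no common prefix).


String 1: 'dzrswmta'
String 2: 'drynxlhp'
Compare position by position:
pos 0: 'd' vs 'd' match
pos 1: 'z' vs 'r' differ -> stop
Longest common prefix: "d" (length 1)


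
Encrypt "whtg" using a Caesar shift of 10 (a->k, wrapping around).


Input: 'whtg', shift = 10
Operation: for each letter, (position + 10) mod 26
Mapping: 'w'(22+10=32, 32 mod 26=6)->'g', 'h'(7+10=17)->'r', 't'(19+10=29, 29 mod 26=3)->'d', 'g'(6+10=16)->'q'
Result: grdq


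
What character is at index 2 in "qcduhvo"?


Input string: 'qcduhvo'
Operation: get character at index 2
Index mapping: s[0]='q', s[1]='c', s[2]='d'
Result: 'd'


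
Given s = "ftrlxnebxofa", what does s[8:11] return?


Input string: 'ftrlxnebxofa'
Operation: slice [8:11]
Extract characters: s[8]='x', s[9]='o', s[10]='f'
Result: xof


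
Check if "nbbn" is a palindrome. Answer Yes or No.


Input string: 'nbbn'
Reversed: 'nbbn'
Compare pairs: s[0]='n' vs s[3]='n' (match), s[1]='b' vs s[2]='b' (match)
Palindrome: Yes


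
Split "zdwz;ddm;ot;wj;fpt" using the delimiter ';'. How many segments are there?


Input string: 'zdwz;ddm;ot;wj;fpt'
Delimiter: ';'
Split result: 'zdwz', 'ddm', 'ot', 'wj', 'fpt'
Number of parts: 5


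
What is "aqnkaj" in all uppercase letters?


Input string: 'aqnkaj'
Operation: convert each letter to uppercase
Mapping: 'a'->'A', 'q'->'Q', 'n'->'N', 'k'->'K', 'a'->'A', 'j'->'J'
Result: AQNKAJ
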